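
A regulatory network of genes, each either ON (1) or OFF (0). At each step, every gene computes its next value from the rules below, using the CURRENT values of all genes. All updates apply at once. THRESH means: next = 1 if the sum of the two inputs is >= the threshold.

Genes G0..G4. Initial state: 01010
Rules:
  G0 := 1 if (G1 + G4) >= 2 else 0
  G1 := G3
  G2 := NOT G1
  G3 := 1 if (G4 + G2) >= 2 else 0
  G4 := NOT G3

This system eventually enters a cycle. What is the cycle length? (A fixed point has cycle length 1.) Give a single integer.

Answer: 5

Derivation:
Step 0: 01010
Step 1: G0=(1+0>=2)=0 G1=G3=1 G2=NOT G1=NOT 1=0 G3=(0+0>=2)=0 G4=NOT G3=NOT 1=0 -> 01000
Step 2: G0=(1+0>=2)=0 G1=G3=0 G2=NOT G1=NOT 1=0 G3=(0+0>=2)=0 G4=NOT G3=NOT 0=1 -> 00001
Step 3: G0=(0+1>=2)=0 G1=G3=0 G2=NOT G1=NOT 0=1 G3=(1+0>=2)=0 G4=NOT G3=NOT 0=1 -> 00101
Step 4: G0=(0+1>=2)=0 G1=G3=0 G2=NOT G1=NOT 0=1 G3=(1+1>=2)=1 G4=NOT G3=NOT 0=1 -> 00111
Step 5: G0=(0+1>=2)=0 G1=G3=1 G2=NOT G1=NOT 0=1 G3=(1+1>=2)=1 G4=NOT G3=NOT 1=0 -> 01110
Step 6: G0=(1+0>=2)=0 G1=G3=1 G2=NOT G1=NOT 1=0 G3=(0+1>=2)=0 G4=NOT G3=NOT 1=0 -> 01000
State from step 6 equals state from step 1 -> cycle length 5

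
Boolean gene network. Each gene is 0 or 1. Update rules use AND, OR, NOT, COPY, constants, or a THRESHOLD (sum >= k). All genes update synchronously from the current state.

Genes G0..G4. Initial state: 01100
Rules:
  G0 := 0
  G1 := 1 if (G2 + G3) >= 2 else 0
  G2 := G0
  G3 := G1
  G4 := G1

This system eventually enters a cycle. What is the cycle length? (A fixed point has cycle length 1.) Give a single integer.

Answer: 1

Derivation:
Step 0: 01100
Step 1: G0=0(const) G1=(1+0>=2)=0 G2=G0=0 G3=G1=1 G4=G1=1 -> 00011
Step 2: G0=0(const) G1=(0+1>=2)=0 G2=G0=0 G3=G1=0 G4=G1=0 -> 00000
Step 3: G0=0(const) G1=(0+0>=2)=0 G2=G0=0 G3=G1=0 G4=G1=0 -> 00000
State from step 3 equals state from step 2 -> cycle length 1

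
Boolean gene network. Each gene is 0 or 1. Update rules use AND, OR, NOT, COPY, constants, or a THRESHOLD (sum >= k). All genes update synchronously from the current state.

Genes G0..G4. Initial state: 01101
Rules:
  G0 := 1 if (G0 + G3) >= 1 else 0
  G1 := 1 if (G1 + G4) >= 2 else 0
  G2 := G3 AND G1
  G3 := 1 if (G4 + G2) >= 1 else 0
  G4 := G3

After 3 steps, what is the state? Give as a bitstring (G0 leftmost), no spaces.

Step 1: G0=(0+0>=1)=0 G1=(1+1>=2)=1 G2=G3&G1=0&1=0 G3=(1+1>=1)=1 G4=G3=0 -> 01010
Step 2: G0=(0+1>=1)=1 G1=(1+0>=2)=0 G2=G3&G1=1&1=1 G3=(0+0>=1)=0 G4=G3=1 -> 10101
Step 3: G0=(1+0>=1)=1 G1=(0+1>=2)=0 G2=G3&G1=0&0=0 G3=(1+1>=1)=1 G4=G3=0 -> 10010

10010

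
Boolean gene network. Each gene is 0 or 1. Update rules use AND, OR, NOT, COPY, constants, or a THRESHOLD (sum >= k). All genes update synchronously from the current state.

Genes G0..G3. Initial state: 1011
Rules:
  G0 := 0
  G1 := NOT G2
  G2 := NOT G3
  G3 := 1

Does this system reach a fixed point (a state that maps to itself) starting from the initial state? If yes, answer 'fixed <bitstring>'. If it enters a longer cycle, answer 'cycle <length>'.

Answer: fixed 0101

Derivation:
Step 0: 1011
Step 1: G0=0(const) G1=NOT G2=NOT 1=0 G2=NOT G3=NOT 1=0 G3=1(const) -> 0001
Step 2: G0=0(const) G1=NOT G2=NOT 0=1 G2=NOT G3=NOT 1=0 G3=1(const) -> 0101
Step 3: G0=0(const) G1=NOT G2=NOT 0=1 G2=NOT G3=NOT 1=0 G3=1(const) -> 0101
Fixed point reached at step 2: 0101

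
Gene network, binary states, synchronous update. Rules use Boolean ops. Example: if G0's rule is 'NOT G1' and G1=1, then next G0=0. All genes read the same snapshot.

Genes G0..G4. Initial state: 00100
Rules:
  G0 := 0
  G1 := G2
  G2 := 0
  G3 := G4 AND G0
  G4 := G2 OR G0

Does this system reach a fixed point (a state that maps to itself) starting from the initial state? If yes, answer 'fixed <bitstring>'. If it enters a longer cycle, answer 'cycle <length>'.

Step 0: 00100
Step 1: G0=0(const) G1=G2=1 G2=0(const) G3=G4&G0=0&0=0 G4=G2|G0=1|0=1 -> 01001
Step 2: G0=0(const) G1=G2=0 G2=0(const) G3=G4&G0=1&0=0 G4=G2|G0=0|0=0 -> 00000
Step 3: G0=0(const) G1=G2=0 G2=0(const) G3=G4&G0=0&0=0 G4=G2|G0=0|0=0 -> 00000
Fixed point reached at step 2: 00000

Answer: fixed 00000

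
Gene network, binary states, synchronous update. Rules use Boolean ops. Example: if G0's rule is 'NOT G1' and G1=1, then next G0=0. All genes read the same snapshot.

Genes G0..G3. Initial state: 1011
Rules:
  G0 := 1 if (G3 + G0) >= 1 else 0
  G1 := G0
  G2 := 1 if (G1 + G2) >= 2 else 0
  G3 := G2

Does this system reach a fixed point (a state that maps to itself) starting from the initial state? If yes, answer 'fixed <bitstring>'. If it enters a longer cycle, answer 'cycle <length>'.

Step 0: 1011
Step 1: G0=(1+1>=1)=1 G1=G0=1 G2=(0+1>=2)=0 G3=G2=1 -> 1101
Step 2: G0=(1+1>=1)=1 G1=G0=1 G2=(1+0>=2)=0 G3=G2=0 -> 1100
Step 3: G0=(0+1>=1)=1 G1=G0=1 G2=(1+0>=2)=0 G3=G2=0 -> 1100
Fixed point reached at step 2: 1100

Answer: fixed 1100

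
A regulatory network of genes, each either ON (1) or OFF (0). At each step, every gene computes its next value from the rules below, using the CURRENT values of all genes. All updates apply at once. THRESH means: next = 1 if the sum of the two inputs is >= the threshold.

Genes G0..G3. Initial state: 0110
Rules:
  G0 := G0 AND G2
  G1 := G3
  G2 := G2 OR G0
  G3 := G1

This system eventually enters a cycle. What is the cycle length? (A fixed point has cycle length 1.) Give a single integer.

Step 0: 0110
Step 1: G0=G0&G2=0&1=0 G1=G3=0 G2=G2|G0=1|0=1 G3=G1=1 -> 0011
Step 2: G0=G0&G2=0&1=0 G1=G3=1 G2=G2|G0=1|0=1 G3=G1=0 -> 0110
State from step 2 equals state from step 0 -> cycle length 2

Answer: 2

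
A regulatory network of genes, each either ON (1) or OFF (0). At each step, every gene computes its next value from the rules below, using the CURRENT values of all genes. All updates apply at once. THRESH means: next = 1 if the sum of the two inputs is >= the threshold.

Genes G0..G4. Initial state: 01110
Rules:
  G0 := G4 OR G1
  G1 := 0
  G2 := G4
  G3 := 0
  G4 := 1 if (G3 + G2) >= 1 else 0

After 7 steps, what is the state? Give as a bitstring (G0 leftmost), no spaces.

Step 1: G0=G4|G1=0|1=1 G1=0(const) G2=G4=0 G3=0(const) G4=(1+1>=1)=1 -> 10001
Step 2: G0=G4|G1=1|0=1 G1=0(const) G2=G4=1 G3=0(const) G4=(0+0>=1)=0 -> 10100
Step 3: G0=G4|G1=0|0=0 G1=0(const) G2=G4=0 G3=0(const) G4=(0+1>=1)=1 -> 00001
Step 4: G0=G4|G1=1|0=1 G1=0(const) G2=G4=1 G3=0(const) G4=(0+0>=1)=0 -> 10100
Step 5: G0=G4|G1=0|0=0 G1=0(const) G2=G4=0 G3=0(const) G4=(0+1>=1)=1 -> 00001
Step 6: G0=G4|G1=1|0=1 G1=0(const) G2=G4=1 G3=0(const) G4=(0+0>=1)=0 -> 10100
Step 7: G0=G4|G1=0|0=0 G1=0(const) G2=G4=0 G3=0(const) G4=(0+1>=1)=1 -> 00001

00001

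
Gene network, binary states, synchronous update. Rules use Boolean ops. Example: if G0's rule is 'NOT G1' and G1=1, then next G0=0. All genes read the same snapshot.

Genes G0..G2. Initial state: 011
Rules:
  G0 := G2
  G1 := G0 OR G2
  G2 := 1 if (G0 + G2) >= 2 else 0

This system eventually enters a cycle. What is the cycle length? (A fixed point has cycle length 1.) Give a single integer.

Step 0: 011
Step 1: G0=G2=1 G1=G0|G2=0|1=1 G2=(0+1>=2)=0 -> 110
Step 2: G0=G2=0 G1=G0|G2=1|0=1 G2=(1+0>=2)=0 -> 010
Step 3: G0=G2=0 G1=G0|G2=0|0=0 G2=(0+0>=2)=0 -> 000
Step 4: G0=G2=0 G1=G0|G2=0|0=0 G2=(0+0>=2)=0 -> 000
State from step 4 equals state from step 3 -> cycle length 1

Answer: 1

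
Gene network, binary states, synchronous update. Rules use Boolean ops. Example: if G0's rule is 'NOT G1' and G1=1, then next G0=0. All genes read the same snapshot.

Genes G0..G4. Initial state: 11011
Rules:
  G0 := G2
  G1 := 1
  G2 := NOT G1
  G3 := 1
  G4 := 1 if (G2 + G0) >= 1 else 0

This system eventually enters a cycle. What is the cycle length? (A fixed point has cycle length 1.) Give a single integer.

Step 0: 11011
Step 1: G0=G2=0 G1=1(const) G2=NOT G1=NOT 1=0 G3=1(const) G4=(0+1>=1)=1 -> 01011
Step 2: G0=G2=0 G1=1(const) G2=NOT G1=NOT 1=0 G3=1(const) G4=(0+0>=1)=0 -> 01010
Step 3: G0=G2=0 G1=1(const) G2=NOT G1=NOT 1=0 G3=1(const) G4=(0+0>=1)=0 -> 01010
State from step 3 equals state from step 2 -> cycle length 1

Answer: 1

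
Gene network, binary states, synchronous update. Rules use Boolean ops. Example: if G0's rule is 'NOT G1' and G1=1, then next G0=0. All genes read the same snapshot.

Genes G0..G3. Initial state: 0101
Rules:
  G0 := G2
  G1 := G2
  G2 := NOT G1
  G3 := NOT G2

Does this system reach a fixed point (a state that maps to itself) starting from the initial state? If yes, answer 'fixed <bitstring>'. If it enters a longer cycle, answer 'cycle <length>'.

Step 0: 0101
Step 1: G0=G2=0 G1=G2=0 G2=NOT G1=NOT 1=0 G3=NOT G2=NOT 0=1 -> 0001
Step 2: G0=G2=0 G1=G2=0 G2=NOT G1=NOT 0=1 G3=NOT G2=NOT 0=1 -> 0011
Step 3: G0=G2=1 G1=G2=1 G2=NOT G1=NOT 0=1 G3=NOT G2=NOT 1=0 -> 1110
Step 4: G0=G2=1 G1=G2=1 G2=NOT G1=NOT 1=0 G3=NOT G2=NOT 1=0 -> 1100
Step 5: G0=G2=0 G1=G2=0 G2=NOT G1=NOT 1=0 G3=NOT G2=NOT 0=1 -> 0001
Cycle of length 4 starting at step 1 -> no fixed point

Answer: cycle 4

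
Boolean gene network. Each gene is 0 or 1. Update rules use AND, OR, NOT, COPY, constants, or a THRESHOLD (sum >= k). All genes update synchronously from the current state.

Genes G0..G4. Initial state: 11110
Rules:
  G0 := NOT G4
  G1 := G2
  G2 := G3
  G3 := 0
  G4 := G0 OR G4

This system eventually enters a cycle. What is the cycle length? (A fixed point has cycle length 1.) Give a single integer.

Step 0: 11110
Step 1: G0=NOT G4=NOT 0=1 G1=G2=1 G2=G3=1 G3=0(const) G4=G0|G4=1|0=1 -> 11101
Step 2: G0=NOT G4=NOT 1=0 G1=G2=1 G2=G3=0 G3=0(const) G4=G0|G4=1|1=1 -> 01001
Step 3: G0=NOT G4=NOT 1=0 G1=G2=0 G2=G3=0 G3=0(const) G4=G0|G4=0|1=1 -> 00001
Step 4: G0=NOT G4=NOT 1=0 G1=G2=0 G2=G3=0 G3=0(const) G4=G0|G4=0|1=1 -> 00001
State from step 4 equals state from step 3 -> cycle length 1

Answer: 1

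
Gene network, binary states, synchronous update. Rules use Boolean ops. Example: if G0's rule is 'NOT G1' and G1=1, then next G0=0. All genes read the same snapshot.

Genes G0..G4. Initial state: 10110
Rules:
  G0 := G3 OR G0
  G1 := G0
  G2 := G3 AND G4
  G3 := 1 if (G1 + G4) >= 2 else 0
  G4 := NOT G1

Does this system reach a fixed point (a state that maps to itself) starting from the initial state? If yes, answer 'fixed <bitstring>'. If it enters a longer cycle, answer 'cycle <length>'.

Answer: fixed 11000

Derivation:
Step 0: 10110
Step 1: G0=G3|G0=1|1=1 G1=G0=1 G2=G3&G4=1&0=0 G3=(0+0>=2)=0 G4=NOT G1=NOT 0=1 -> 11001
Step 2: G0=G3|G0=0|1=1 G1=G0=1 G2=G3&G4=0&1=0 G3=(1+1>=2)=1 G4=NOT G1=NOT 1=0 -> 11010
Step 3: G0=G3|G0=1|1=1 G1=G0=1 G2=G3&G4=1&0=0 G3=(1+0>=2)=0 G4=NOT G1=NOT 1=0 -> 11000
Step 4: G0=G3|G0=0|1=1 G1=G0=1 G2=G3&G4=0&0=0 G3=(1+0>=2)=0 G4=NOT G1=NOT 1=0 -> 11000
Fixed point reached at step 3: 11000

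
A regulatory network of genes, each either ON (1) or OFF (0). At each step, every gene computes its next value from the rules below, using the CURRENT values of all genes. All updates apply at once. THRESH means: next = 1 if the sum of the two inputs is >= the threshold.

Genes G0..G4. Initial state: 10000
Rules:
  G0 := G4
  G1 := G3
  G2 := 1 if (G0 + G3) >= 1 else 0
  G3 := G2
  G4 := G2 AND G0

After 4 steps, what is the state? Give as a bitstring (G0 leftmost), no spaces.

Step 1: G0=G4=0 G1=G3=0 G2=(1+0>=1)=1 G3=G2=0 G4=G2&G0=0&1=0 -> 00100
Step 2: G0=G4=0 G1=G3=0 G2=(0+0>=1)=0 G3=G2=1 G4=G2&G0=1&0=0 -> 00010
Step 3: G0=G4=0 G1=G3=1 G2=(0+1>=1)=1 G3=G2=0 G4=G2&G0=0&0=0 -> 01100
Step 4: G0=G4=0 G1=G3=0 G2=(0+0>=1)=0 G3=G2=1 G4=G2&G0=1&0=0 -> 00010

00010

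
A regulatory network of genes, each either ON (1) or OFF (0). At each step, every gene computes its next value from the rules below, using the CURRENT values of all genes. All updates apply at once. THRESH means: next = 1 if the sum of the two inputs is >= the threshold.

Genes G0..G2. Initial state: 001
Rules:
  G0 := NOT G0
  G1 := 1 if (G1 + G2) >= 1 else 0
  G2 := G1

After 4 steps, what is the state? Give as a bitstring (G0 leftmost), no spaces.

Step 1: G0=NOT G0=NOT 0=1 G1=(0+1>=1)=1 G2=G1=0 -> 110
Step 2: G0=NOT G0=NOT 1=0 G1=(1+0>=1)=1 G2=G1=1 -> 011
Step 3: G0=NOT G0=NOT 0=1 G1=(1+1>=1)=1 G2=G1=1 -> 111
Step 4: G0=NOT G0=NOT 1=0 G1=(1+1>=1)=1 G2=G1=1 -> 011

011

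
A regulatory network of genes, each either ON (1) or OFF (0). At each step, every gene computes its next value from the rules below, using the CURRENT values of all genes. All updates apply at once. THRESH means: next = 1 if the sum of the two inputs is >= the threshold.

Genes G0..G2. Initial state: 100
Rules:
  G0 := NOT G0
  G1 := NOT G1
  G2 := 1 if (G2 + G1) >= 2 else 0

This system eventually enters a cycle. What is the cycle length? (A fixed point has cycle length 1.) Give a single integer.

Step 0: 100
Step 1: G0=NOT G0=NOT 1=0 G1=NOT G1=NOT 0=1 G2=(0+0>=2)=0 -> 010
Step 2: G0=NOT G0=NOT 0=1 G1=NOT G1=NOT 1=0 G2=(0+1>=2)=0 -> 100
State from step 2 equals state from step 0 -> cycle length 2

Answer: 2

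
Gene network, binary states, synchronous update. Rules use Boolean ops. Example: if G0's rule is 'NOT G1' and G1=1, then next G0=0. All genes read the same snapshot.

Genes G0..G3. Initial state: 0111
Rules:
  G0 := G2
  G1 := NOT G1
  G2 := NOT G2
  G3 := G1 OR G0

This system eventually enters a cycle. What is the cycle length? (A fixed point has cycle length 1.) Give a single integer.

Answer: 2

Derivation:
Step 0: 0111
Step 1: G0=G2=1 G1=NOT G1=NOT 1=0 G2=NOT G2=NOT 1=0 G3=G1|G0=1|0=1 -> 1001
Step 2: G0=G2=0 G1=NOT G1=NOT 0=1 G2=NOT G2=NOT 0=1 G3=G1|G0=0|1=1 -> 0111
State from step 2 equals state from step 0 -> cycle length 2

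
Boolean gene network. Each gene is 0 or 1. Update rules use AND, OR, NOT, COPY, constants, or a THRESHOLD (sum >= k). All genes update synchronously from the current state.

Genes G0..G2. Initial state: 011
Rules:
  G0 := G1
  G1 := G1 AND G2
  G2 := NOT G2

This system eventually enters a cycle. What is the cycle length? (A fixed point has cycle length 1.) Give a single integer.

Answer: 2

Derivation:
Step 0: 011
Step 1: G0=G1=1 G1=G1&G2=1&1=1 G2=NOT G2=NOT 1=0 -> 110
Step 2: G0=G1=1 G1=G1&G2=1&0=0 G2=NOT G2=NOT 0=1 -> 101
Step 3: G0=G1=0 G1=G1&G2=0&1=0 G2=NOT G2=NOT 1=0 -> 000
Step 4: G0=G1=0 G1=G1&G2=0&0=0 G2=NOT G2=NOT 0=1 -> 001
Step 5: G0=G1=0 G1=G1&G2=0&1=0 G2=NOT G2=NOT 1=0 -> 000
State from step 5 equals state from step 3 -> cycle length 2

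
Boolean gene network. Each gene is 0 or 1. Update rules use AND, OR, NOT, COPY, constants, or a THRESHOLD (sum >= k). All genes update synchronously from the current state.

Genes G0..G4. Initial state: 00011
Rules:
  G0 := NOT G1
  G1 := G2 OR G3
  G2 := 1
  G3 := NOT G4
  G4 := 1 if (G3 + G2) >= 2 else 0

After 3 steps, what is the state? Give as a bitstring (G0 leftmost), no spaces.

Step 1: G0=NOT G1=NOT 0=1 G1=G2|G3=0|1=1 G2=1(const) G3=NOT G4=NOT 1=0 G4=(1+0>=2)=0 -> 11100
Step 2: G0=NOT G1=NOT 1=0 G1=G2|G3=1|0=1 G2=1(const) G3=NOT G4=NOT 0=1 G4=(0+1>=2)=0 -> 01110
Step 3: G0=NOT G1=NOT 1=0 G1=G2|G3=1|1=1 G2=1(const) G3=NOT G4=NOT 0=1 G4=(1+1>=2)=1 -> 01111

01111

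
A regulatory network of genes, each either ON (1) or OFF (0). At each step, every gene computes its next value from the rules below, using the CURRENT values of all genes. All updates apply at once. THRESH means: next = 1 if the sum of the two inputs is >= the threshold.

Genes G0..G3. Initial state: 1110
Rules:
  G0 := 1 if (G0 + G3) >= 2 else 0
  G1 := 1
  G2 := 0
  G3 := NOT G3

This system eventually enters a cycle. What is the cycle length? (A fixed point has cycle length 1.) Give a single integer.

Answer: 2

Derivation:
Step 0: 1110
Step 1: G0=(1+0>=2)=0 G1=1(const) G2=0(const) G3=NOT G3=NOT 0=1 -> 0101
Step 2: G0=(0+1>=2)=0 G1=1(const) G2=0(const) G3=NOT G3=NOT 1=0 -> 0100
Step 3: G0=(0+0>=2)=0 G1=1(const) G2=0(const) G3=NOT G3=NOT 0=1 -> 0101
State from step 3 equals state from step 1 -> cycle length 2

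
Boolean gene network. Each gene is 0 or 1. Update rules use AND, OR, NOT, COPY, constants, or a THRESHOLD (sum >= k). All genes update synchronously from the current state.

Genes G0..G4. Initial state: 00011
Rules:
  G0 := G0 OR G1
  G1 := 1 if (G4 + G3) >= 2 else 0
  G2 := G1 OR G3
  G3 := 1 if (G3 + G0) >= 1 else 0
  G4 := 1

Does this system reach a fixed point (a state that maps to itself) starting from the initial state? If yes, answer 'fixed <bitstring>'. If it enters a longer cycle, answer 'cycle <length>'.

Answer: fixed 11111

Derivation:
Step 0: 00011
Step 1: G0=G0|G1=0|0=0 G1=(1+1>=2)=1 G2=G1|G3=0|1=1 G3=(1+0>=1)=1 G4=1(const) -> 01111
Step 2: G0=G0|G1=0|1=1 G1=(1+1>=2)=1 G2=G1|G3=1|1=1 G3=(1+0>=1)=1 G4=1(const) -> 11111
Step 3: G0=G0|G1=1|1=1 G1=(1+1>=2)=1 G2=G1|G3=1|1=1 G3=(1+1>=1)=1 G4=1(const) -> 11111
Fixed point reached at step 2: 11111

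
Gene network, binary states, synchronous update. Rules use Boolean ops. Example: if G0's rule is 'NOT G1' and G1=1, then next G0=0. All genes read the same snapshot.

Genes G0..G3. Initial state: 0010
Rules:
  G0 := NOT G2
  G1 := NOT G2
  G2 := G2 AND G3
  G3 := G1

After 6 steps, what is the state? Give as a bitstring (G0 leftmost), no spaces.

Step 1: G0=NOT G2=NOT 1=0 G1=NOT G2=NOT 1=0 G2=G2&G3=1&0=0 G3=G1=0 -> 0000
Step 2: G0=NOT G2=NOT 0=1 G1=NOT G2=NOT 0=1 G2=G2&G3=0&0=0 G3=G1=0 -> 1100
Step 3: G0=NOT G2=NOT 0=1 G1=NOT G2=NOT 0=1 G2=G2&G3=0&0=0 G3=G1=1 -> 1101
Step 4: G0=NOT G2=NOT 0=1 G1=NOT G2=NOT 0=1 G2=G2&G3=0&1=0 G3=G1=1 -> 1101
Step 5: G0=NOT G2=NOT 0=1 G1=NOT G2=NOT 0=1 G2=G2&G3=0&1=0 G3=G1=1 -> 1101
Step 6: G0=NOT G2=NOT 0=1 G1=NOT G2=NOT 0=1 G2=G2&G3=0&1=0 G3=G1=1 -> 1101

1101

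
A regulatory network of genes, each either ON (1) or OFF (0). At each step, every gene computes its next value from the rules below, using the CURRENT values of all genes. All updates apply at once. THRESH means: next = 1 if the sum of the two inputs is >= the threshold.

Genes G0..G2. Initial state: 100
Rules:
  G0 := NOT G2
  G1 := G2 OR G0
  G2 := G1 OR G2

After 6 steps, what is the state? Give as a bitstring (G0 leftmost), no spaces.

Step 1: G0=NOT G2=NOT 0=1 G1=G2|G0=0|1=1 G2=G1|G2=0|0=0 -> 110
Step 2: G0=NOT G2=NOT 0=1 G1=G2|G0=0|1=1 G2=G1|G2=1|0=1 -> 111
Step 3: G0=NOT G2=NOT 1=0 G1=G2|G0=1|1=1 G2=G1|G2=1|1=1 -> 011
Step 4: G0=NOT G2=NOT 1=0 G1=G2|G0=1|0=1 G2=G1|G2=1|1=1 -> 011
Step 5: G0=NOT G2=NOT 1=0 G1=G2|G0=1|0=1 G2=G1|G2=1|1=1 -> 011
Step 6: G0=NOT G2=NOT 1=0 G1=G2|G0=1|0=1 G2=G1|G2=1|1=1 -> 011

011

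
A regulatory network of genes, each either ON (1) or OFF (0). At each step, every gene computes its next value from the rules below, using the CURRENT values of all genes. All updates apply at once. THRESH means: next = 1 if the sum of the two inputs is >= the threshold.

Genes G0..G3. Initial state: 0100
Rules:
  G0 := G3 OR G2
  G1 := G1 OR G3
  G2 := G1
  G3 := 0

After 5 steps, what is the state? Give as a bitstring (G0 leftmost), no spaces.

Step 1: G0=G3|G2=0|0=0 G1=G1|G3=1|0=1 G2=G1=1 G3=0(const) -> 0110
Step 2: G0=G3|G2=0|1=1 G1=G1|G3=1|0=1 G2=G1=1 G3=0(const) -> 1110
Step 3: G0=G3|G2=0|1=1 G1=G1|G3=1|0=1 G2=G1=1 G3=0(const) -> 1110
Step 4: G0=G3|G2=0|1=1 G1=G1|G3=1|0=1 G2=G1=1 G3=0(const) -> 1110
Step 5: G0=G3|G2=0|1=1 G1=G1|G3=1|0=1 G2=G1=1 G3=0(const) -> 1110

1110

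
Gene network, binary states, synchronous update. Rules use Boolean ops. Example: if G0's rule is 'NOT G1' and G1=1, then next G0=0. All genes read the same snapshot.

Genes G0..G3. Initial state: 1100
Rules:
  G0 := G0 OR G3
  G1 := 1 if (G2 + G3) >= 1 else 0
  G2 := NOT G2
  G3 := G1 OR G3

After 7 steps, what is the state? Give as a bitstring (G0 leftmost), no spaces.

Step 1: G0=G0|G3=1|0=1 G1=(0+0>=1)=0 G2=NOT G2=NOT 0=1 G3=G1|G3=1|0=1 -> 1011
Step 2: G0=G0|G3=1|1=1 G1=(1+1>=1)=1 G2=NOT G2=NOT 1=0 G3=G1|G3=0|1=1 -> 1101
Step 3: G0=G0|G3=1|1=1 G1=(0+1>=1)=1 G2=NOT G2=NOT 0=1 G3=G1|G3=1|1=1 -> 1111
Step 4: G0=G0|G3=1|1=1 G1=(1+1>=1)=1 G2=NOT G2=NOT 1=0 G3=G1|G3=1|1=1 -> 1101
Step 5: G0=G0|G3=1|1=1 G1=(0+1>=1)=1 G2=NOT G2=NOT 0=1 G3=G1|G3=1|1=1 -> 1111
Step 6: G0=G0|G3=1|1=1 G1=(1+1>=1)=1 G2=NOT G2=NOT 1=0 G3=G1|G3=1|1=1 -> 1101
Step 7: G0=G0|G3=1|1=1 G1=(0+1>=1)=1 G2=NOT G2=NOT 0=1 G3=G1|G3=1|1=1 -> 1111

1111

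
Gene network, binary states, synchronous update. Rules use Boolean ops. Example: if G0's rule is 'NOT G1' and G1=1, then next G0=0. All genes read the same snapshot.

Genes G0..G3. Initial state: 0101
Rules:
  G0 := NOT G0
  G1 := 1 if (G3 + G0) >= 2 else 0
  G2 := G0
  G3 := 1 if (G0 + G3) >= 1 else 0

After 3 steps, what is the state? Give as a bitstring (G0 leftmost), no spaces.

Step 1: G0=NOT G0=NOT 0=1 G1=(1+0>=2)=0 G2=G0=0 G3=(0+1>=1)=1 -> 1001
Step 2: G0=NOT G0=NOT 1=0 G1=(1+1>=2)=1 G2=G0=1 G3=(1+1>=1)=1 -> 0111
Step 3: G0=NOT G0=NOT 0=1 G1=(1+0>=2)=0 G2=G0=0 G3=(0+1>=1)=1 -> 1001

1001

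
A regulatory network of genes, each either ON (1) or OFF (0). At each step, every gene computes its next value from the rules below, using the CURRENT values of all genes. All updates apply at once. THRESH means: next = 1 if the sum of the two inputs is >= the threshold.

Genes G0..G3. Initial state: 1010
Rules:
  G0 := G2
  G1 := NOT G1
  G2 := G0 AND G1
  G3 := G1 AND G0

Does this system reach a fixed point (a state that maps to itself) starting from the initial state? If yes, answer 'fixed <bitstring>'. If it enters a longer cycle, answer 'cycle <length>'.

Step 0: 1010
Step 1: G0=G2=1 G1=NOT G1=NOT 0=1 G2=G0&G1=1&0=0 G3=G1&G0=0&1=0 -> 1100
Step 2: G0=G2=0 G1=NOT G1=NOT 1=0 G2=G0&G1=1&1=1 G3=G1&G0=1&1=1 -> 0011
Step 3: G0=G2=1 G1=NOT G1=NOT 0=1 G2=G0&G1=0&0=0 G3=G1&G0=0&0=0 -> 1100
Cycle of length 2 starting at step 1 -> no fixed point

Answer: cycle 2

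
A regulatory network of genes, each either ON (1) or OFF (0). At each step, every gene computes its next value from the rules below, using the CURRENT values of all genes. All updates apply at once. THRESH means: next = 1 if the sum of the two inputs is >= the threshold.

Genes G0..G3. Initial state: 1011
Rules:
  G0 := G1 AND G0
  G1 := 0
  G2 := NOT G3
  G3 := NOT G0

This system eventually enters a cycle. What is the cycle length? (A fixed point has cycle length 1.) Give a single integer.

Answer: 1

Derivation:
Step 0: 1011
Step 1: G0=G1&G0=0&1=0 G1=0(const) G2=NOT G3=NOT 1=0 G3=NOT G0=NOT 1=0 -> 0000
Step 2: G0=G1&G0=0&0=0 G1=0(const) G2=NOT G3=NOT 0=1 G3=NOT G0=NOT 0=1 -> 0011
Step 3: G0=G1&G0=0&0=0 G1=0(const) G2=NOT G3=NOT 1=0 G3=NOT G0=NOT 0=1 -> 0001
Step 4: G0=G1&G0=0&0=0 G1=0(const) G2=NOT G3=NOT 1=0 G3=NOT G0=NOT 0=1 -> 0001
State from step 4 equals state from step 3 -> cycle length 1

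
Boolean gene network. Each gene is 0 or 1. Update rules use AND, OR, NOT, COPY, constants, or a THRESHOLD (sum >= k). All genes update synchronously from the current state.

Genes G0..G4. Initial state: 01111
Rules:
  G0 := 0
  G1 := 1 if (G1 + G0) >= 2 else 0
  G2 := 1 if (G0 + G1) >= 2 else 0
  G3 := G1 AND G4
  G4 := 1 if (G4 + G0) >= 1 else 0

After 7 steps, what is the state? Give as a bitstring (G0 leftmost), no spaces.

Step 1: G0=0(const) G1=(1+0>=2)=0 G2=(0+1>=2)=0 G3=G1&G4=1&1=1 G4=(1+0>=1)=1 -> 00011
Step 2: G0=0(const) G1=(0+0>=2)=0 G2=(0+0>=2)=0 G3=G1&G4=0&1=0 G4=(1+0>=1)=1 -> 00001
Step 3: G0=0(const) G1=(0+0>=2)=0 G2=(0+0>=2)=0 G3=G1&G4=0&1=0 G4=(1+0>=1)=1 -> 00001
Step 4: G0=0(const) G1=(0+0>=2)=0 G2=(0+0>=2)=0 G3=G1&G4=0&1=0 G4=(1+0>=1)=1 -> 00001
Step 5: G0=0(const) G1=(0+0>=2)=0 G2=(0+0>=2)=0 G3=G1&G4=0&1=0 G4=(1+0>=1)=1 -> 00001
Step 6: G0=0(const) G1=(0+0>=2)=0 G2=(0+0>=2)=0 G3=G1&G4=0&1=0 G4=(1+0>=1)=1 -> 00001
Step 7: G0=0(const) G1=(0+0>=2)=0 G2=(0+0>=2)=0 G3=G1&G4=0&1=0 G4=(1+0>=1)=1 -> 00001

00001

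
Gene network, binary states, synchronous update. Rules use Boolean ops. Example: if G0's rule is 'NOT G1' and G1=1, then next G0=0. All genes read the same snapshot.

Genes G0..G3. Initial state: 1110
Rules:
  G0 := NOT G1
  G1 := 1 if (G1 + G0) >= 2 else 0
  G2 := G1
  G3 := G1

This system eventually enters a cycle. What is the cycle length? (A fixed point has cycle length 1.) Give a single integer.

Answer: 1

Derivation:
Step 0: 1110
Step 1: G0=NOT G1=NOT 1=0 G1=(1+1>=2)=1 G2=G1=1 G3=G1=1 -> 0111
Step 2: G0=NOT G1=NOT 1=0 G1=(1+0>=2)=0 G2=G1=1 G3=G1=1 -> 0011
Step 3: G0=NOT G1=NOT 0=1 G1=(0+0>=2)=0 G2=G1=0 G3=G1=0 -> 1000
Step 4: G0=NOT G1=NOT 0=1 G1=(0+1>=2)=0 G2=G1=0 G3=G1=0 -> 1000
State from step 4 equals state from step 3 -> cycle length 1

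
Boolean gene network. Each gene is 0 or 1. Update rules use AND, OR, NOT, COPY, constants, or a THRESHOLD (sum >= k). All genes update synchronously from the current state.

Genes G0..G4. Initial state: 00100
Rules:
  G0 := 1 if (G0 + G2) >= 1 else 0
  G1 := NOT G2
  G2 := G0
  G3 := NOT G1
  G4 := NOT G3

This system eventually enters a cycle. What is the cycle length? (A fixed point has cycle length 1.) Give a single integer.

Answer: 1

Derivation:
Step 0: 00100
Step 1: G0=(0+1>=1)=1 G1=NOT G2=NOT 1=0 G2=G0=0 G3=NOT G1=NOT 0=1 G4=NOT G3=NOT 0=1 -> 10011
Step 2: G0=(1+0>=1)=1 G1=NOT G2=NOT 0=1 G2=G0=1 G3=NOT G1=NOT 0=1 G4=NOT G3=NOT 1=0 -> 11110
Step 3: G0=(1+1>=1)=1 G1=NOT G2=NOT 1=0 G2=G0=1 G3=NOT G1=NOT 1=0 G4=NOT G3=NOT 1=0 -> 10100
Step 4: G0=(1+1>=1)=1 G1=NOT G2=NOT 1=0 G2=G0=1 G3=NOT G1=NOT 0=1 G4=NOT G3=NOT 0=1 -> 10111
Step 5: G0=(1+1>=1)=1 G1=NOT G2=NOT 1=0 G2=G0=1 G3=NOT G1=NOT 0=1 G4=NOT G3=NOT 1=0 -> 10110
Step 6: G0=(1+1>=1)=1 G1=NOT G2=NOT 1=0 G2=G0=1 G3=NOT G1=NOT 0=1 G4=NOT G3=NOT 1=0 -> 10110
State from step 6 equals state from step 5 -> cycle length 1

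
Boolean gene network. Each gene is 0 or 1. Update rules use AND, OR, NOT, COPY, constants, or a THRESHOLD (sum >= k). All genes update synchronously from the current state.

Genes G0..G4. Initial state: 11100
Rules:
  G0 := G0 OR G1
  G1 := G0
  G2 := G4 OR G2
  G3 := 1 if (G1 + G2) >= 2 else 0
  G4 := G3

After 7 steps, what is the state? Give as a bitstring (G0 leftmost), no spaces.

Step 1: G0=G0|G1=1|1=1 G1=G0=1 G2=G4|G2=0|1=1 G3=(1+1>=2)=1 G4=G3=0 -> 11110
Step 2: G0=G0|G1=1|1=1 G1=G0=1 G2=G4|G2=0|1=1 G3=(1+1>=2)=1 G4=G3=1 -> 11111
Step 3: G0=G0|G1=1|1=1 G1=G0=1 G2=G4|G2=1|1=1 G3=(1+1>=2)=1 G4=G3=1 -> 11111
Step 4: G0=G0|G1=1|1=1 G1=G0=1 G2=G4|G2=1|1=1 G3=(1+1>=2)=1 G4=G3=1 -> 11111
Step 5: G0=G0|G1=1|1=1 G1=G0=1 G2=G4|G2=1|1=1 G3=(1+1>=2)=1 G4=G3=1 -> 11111
Step 6: G0=G0|G1=1|1=1 G1=G0=1 G2=G4|G2=1|1=1 G3=(1+1>=2)=1 G4=G3=1 -> 11111
Step 7: G0=G0|G1=1|1=1 G1=G0=1 G2=G4|G2=1|1=1 G3=(1+1>=2)=1 G4=G3=1 -> 11111

11111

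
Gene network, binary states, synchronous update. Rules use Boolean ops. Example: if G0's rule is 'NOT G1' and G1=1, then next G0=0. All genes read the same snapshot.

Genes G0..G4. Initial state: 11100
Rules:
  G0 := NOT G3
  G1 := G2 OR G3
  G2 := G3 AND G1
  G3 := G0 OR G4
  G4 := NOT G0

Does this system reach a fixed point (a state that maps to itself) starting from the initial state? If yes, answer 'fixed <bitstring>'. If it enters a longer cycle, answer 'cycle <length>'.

Answer: cycle 3

Derivation:
Step 0: 11100
Step 1: G0=NOT G3=NOT 0=1 G1=G2|G3=1|0=1 G2=G3&G1=0&1=0 G3=G0|G4=1|0=1 G4=NOT G0=NOT 1=0 -> 11010
Step 2: G0=NOT G3=NOT 1=0 G1=G2|G3=0|1=1 G2=G3&G1=1&1=1 G3=G0|G4=1|0=1 G4=NOT G0=NOT 1=0 -> 01110
Step 3: G0=NOT G3=NOT 1=0 G1=G2|G3=1|1=1 G2=G3&G1=1&1=1 G3=G0|G4=0|0=0 G4=NOT G0=NOT 0=1 -> 01101
Step 4: G0=NOT G3=NOT 0=1 G1=G2|G3=1|0=1 G2=G3&G1=0&1=0 G3=G0|G4=0|1=1 G4=NOT G0=NOT 0=1 -> 11011
Step 5: G0=NOT G3=NOT 1=0 G1=G2|G3=0|1=1 G2=G3&G1=1&1=1 G3=G0|G4=1|1=1 G4=NOT G0=NOT 1=0 -> 01110
Cycle of length 3 starting at step 2 -> no fixed point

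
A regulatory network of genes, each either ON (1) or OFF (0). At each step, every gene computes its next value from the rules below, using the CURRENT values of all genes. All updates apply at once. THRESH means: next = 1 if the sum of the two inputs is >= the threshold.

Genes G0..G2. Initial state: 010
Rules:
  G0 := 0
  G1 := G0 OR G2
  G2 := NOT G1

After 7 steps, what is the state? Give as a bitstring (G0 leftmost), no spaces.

Step 1: G0=0(const) G1=G0|G2=0|0=0 G2=NOT G1=NOT 1=0 -> 000
Step 2: G0=0(const) G1=G0|G2=0|0=0 G2=NOT G1=NOT 0=1 -> 001
Step 3: G0=0(const) G1=G0|G2=0|1=1 G2=NOT G1=NOT 0=1 -> 011
Step 4: G0=0(const) G1=G0|G2=0|1=1 G2=NOT G1=NOT 1=0 -> 010
Step 5: G0=0(const) G1=G0|G2=0|0=0 G2=NOT G1=NOT 1=0 -> 000
Step 6: G0=0(const) G1=G0|G2=0|0=0 G2=NOT G1=NOT 0=1 -> 001
Step 7: G0=0(const) G1=G0|G2=0|1=1 G2=NOT G1=NOT 0=1 -> 011

011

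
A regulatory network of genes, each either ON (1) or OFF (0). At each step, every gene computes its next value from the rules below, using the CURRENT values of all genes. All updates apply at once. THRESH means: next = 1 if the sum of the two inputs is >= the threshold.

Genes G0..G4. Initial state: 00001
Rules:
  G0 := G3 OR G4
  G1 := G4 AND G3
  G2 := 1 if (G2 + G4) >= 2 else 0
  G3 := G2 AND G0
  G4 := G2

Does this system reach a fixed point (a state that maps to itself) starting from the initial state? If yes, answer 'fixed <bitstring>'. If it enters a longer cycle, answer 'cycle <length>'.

Step 0: 00001
Step 1: G0=G3|G4=0|1=1 G1=G4&G3=1&0=0 G2=(0+1>=2)=0 G3=G2&G0=0&0=0 G4=G2=0 -> 10000
Step 2: G0=G3|G4=0|0=0 G1=G4&G3=0&0=0 G2=(0+0>=2)=0 G3=G2&G0=0&1=0 G4=G2=0 -> 00000
Step 3: G0=G3|G4=0|0=0 G1=G4&G3=0&0=0 G2=(0+0>=2)=0 G3=G2&G0=0&0=0 G4=G2=0 -> 00000
Fixed point reached at step 2: 00000

Answer: fixed 00000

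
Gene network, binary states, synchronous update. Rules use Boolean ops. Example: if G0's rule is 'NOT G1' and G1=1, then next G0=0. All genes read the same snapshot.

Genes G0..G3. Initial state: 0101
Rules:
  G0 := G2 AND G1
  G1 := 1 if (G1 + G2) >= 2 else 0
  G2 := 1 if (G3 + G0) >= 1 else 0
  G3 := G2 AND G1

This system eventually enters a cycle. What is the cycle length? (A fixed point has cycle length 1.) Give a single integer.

Step 0: 0101
Step 1: G0=G2&G1=0&1=0 G1=(1+0>=2)=0 G2=(1+0>=1)=1 G3=G2&G1=0&1=0 -> 0010
Step 2: G0=G2&G1=1&0=0 G1=(0+1>=2)=0 G2=(0+0>=1)=0 G3=G2&G1=1&0=0 -> 0000
Step 3: G0=G2&G1=0&0=0 G1=(0+0>=2)=0 G2=(0+0>=1)=0 G3=G2&G1=0&0=0 -> 0000
State from step 3 equals state from step 2 -> cycle length 1

Answer: 1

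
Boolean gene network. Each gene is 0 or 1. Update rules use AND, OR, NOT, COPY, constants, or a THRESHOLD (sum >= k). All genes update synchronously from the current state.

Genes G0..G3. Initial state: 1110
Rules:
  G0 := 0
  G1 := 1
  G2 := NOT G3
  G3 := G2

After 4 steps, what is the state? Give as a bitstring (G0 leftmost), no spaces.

Step 1: G0=0(const) G1=1(const) G2=NOT G3=NOT 0=1 G3=G2=1 -> 0111
Step 2: G0=0(const) G1=1(const) G2=NOT G3=NOT 1=0 G3=G2=1 -> 0101
Step 3: G0=0(const) G1=1(const) G2=NOT G3=NOT 1=0 G3=G2=0 -> 0100
Step 4: G0=0(const) G1=1(const) G2=NOT G3=NOT 0=1 G3=G2=0 -> 0110

0110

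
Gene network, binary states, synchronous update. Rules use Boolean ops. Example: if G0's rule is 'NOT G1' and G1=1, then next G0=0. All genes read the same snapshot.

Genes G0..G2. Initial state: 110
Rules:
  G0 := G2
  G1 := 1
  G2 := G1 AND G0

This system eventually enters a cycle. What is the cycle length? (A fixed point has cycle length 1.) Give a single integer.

Answer: 2

Derivation:
Step 0: 110
Step 1: G0=G2=0 G1=1(const) G2=G1&G0=1&1=1 -> 011
Step 2: G0=G2=1 G1=1(const) G2=G1&G0=1&0=0 -> 110
State from step 2 equals state from step 0 -> cycle length 2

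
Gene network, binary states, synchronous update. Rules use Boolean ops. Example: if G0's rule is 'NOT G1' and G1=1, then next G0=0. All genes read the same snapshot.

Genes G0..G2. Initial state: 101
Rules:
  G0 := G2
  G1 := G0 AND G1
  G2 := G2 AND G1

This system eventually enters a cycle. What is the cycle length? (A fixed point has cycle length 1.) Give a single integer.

Step 0: 101
Step 1: G0=G2=1 G1=G0&G1=1&0=0 G2=G2&G1=1&0=0 -> 100
Step 2: G0=G2=0 G1=G0&G1=1&0=0 G2=G2&G1=0&0=0 -> 000
Step 3: G0=G2=0 G1=G0&G1=0&0=0 G2=G2&G1=0&0=0 -> 000
State from step 3 equals state from step 2 -> cycle length 1

Answer: 1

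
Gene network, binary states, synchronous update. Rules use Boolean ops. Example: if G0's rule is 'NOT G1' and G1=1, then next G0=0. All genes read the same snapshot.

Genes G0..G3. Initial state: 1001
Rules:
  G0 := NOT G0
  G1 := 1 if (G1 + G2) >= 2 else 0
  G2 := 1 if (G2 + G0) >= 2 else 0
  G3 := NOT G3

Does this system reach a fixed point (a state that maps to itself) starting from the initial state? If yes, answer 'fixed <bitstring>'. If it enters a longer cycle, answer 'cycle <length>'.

Step 0: 1001
Step 1: G0=NOT G0=NOT 1=0 G1=(0+0>=2)=0 G2=(0+1>=2)=0 G3=NOT G3=NOT 1=0 -> 0000
Step 2: G0=NOT G0=NOT 0=1 G1=(0+0>=2)=0 G2=(0+0>=2)=0 G3=NOT G3=NOT 0=1 -> 1001
Cycle of length 2 starting at step 0 -> no fixed point

Answer: cycle 2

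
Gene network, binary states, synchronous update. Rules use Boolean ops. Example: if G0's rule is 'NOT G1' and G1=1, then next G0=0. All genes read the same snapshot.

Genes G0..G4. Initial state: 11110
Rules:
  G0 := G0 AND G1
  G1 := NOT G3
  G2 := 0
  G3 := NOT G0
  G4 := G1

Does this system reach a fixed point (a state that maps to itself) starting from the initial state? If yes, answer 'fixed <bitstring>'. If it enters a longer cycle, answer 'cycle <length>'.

Step 0: 11110
Step 1: G0=G0&G1=1&1=1 G1=NOT G3=NOT 1=0 G2=0(const) G3=NOT G0=NOT 1=0 G4=G1=1 -> 10001
Step 2: G0=G0&G1=1&0=0 G1=NOT G3=NOT 0=1 G2=0(const) G3=NOT G0=NOT 1=0 G4=G1=0 -> 01000
Step 3: G0=G0&G1=0&1=0 G1=NOT G3=NOT 0=1 G2=0(const) G3=NOT G0=NOT 0=1 G4=G1=1 -> 01011
Step 4: G0=G0&G1=0&1=0 G1=NOT G3=NOT 1=0 G2=0(const) G3=NOT G0=NOT 0=1 G4=G1=1 -> 00011
Step 5: G0=G0&G1=0&0=0 G1=NOT G3=NOT 1=0 G2=0(const) G3=NOT G0=NOT 0=1 G4=G1=0 -> 00010
Step 6: G0=G0&G1=0&0=0 G1=NOT G3=NOT 1=0 G2=0(const) G3=NOT G0=NOT 0=1 G4=G1=0 -> 00010
Fixed point reached at step 5: 00010

Answer: fixed 00010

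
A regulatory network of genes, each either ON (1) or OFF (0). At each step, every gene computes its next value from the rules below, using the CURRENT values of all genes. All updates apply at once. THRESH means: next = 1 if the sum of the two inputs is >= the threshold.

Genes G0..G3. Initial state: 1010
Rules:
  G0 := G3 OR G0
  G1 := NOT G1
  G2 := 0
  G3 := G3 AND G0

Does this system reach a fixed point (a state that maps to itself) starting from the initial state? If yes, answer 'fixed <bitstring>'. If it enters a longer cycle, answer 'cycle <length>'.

Step 0: 1010
Step 1: G0=G3|G0=0|1=1 G1=NOT G1=NOT 0=1 G2=0(const) G3=G3&G0=0&1=0 -> 1100
Step 2: G0=G3|G0=0|1=1 G1=NOT G1=NOT 1=0 G2=0(const) G3=G3&G0=0&1=0 -> 1000
Step 3: G0=G3|G0=0|1=1 G1=NOT G1=NOT 0=1 G2=0(const) G3=G3&G0=0&1=0 -> 1100
Cycle of length 2 starting at step 1 -> no fixed point

Answer: cycle 2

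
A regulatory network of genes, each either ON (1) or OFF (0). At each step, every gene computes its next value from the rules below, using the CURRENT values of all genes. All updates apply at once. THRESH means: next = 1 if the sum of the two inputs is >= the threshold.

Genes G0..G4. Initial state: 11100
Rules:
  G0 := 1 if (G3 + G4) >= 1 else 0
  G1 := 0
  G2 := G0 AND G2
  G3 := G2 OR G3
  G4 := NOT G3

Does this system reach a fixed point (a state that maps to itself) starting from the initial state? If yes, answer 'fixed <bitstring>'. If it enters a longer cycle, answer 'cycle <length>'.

Step 0: 11100
Step 1: G0=(0+0>=1)=0 G1=0(const) G2=G0&G2=1&1=1 G3=G2|G3=1|0=1 G4=NOT G3=NOT 0=1 -> 00111
Step 2: G0=(1+1>=1)=1 G1=0(const) G2=G0&G2=0&1=0 G3=G2|G3=1|1=1 G4=NOT G3=NOT 1=0 -> 10010
Step 3: G0=(1+0>=1)=1 G1=0(const) G2=G0&G2=1&0=0 G3=G2|G3=0|1=1 G4=NOT G3=NOT 1=0 -> 10010
Fixed point reached at step 2: 10010

Answer: fixed 10010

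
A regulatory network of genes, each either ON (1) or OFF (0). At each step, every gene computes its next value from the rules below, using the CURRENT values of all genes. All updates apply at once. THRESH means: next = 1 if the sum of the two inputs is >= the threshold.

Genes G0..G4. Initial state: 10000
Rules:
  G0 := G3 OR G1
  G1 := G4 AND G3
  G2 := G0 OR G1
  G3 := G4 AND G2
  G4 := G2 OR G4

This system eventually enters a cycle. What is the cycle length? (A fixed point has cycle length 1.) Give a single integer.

Answer: 1

Derivation:
Step 0: 10000
Step 1: G0=G3|G1=0|0=0 G1=G4&G3=0&0=0 G2=G0|G1=1|0=1 G3=G4&G2=0&0=0 G4=G2|G4=0|0=0 -> 00100
Step 2: G0=G3|G1=0|0=0 G1=G4&G3=0&0=0 G2=G0|G1=0|0=0 G3=G4&G2=0&1=0 G4=G2|G4=1|0=1 -> 00001
Step 3: G0=G3|G1=0|0=0 G1=G4&G3=1&0=0 G2=G0|G1=0|0=0 G3=G4&G2=1&0=0 G4=G2|G4=0|1=1 -> 00001
State from step 3 equals state from step 2 -> cycle length 1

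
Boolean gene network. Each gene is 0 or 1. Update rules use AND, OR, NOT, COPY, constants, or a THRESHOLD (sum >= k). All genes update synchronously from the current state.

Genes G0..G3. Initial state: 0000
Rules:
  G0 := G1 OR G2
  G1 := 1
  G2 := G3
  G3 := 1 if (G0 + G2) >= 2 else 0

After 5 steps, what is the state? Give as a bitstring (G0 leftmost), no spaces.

Step 1: G0=G1|G2=0|0=0 G1=1(const) G2=G3=0 G3=(0+0>=2)=0 -> 0100
Step 2: G0=G1|G2=1|0=1 G1=1(const) G2=G3=0 G3=(0+0>=2)=0 -> 1100
Step 3: G0=G1|G2=1|0=1 G1=1(const) G2=G3=0 G3=(1+0>=2)=0 -> 1100
Step 4: G0=G1|G2=1|0=1 G1=1(const) G2=G3=0 G3=(1+0>=2)=0 -> 1100
Step 5: G0=G1|G2=1|0=1 G1=1(const) G2=G3=0 G3=(1+0>=2)=0 -> 1100

1100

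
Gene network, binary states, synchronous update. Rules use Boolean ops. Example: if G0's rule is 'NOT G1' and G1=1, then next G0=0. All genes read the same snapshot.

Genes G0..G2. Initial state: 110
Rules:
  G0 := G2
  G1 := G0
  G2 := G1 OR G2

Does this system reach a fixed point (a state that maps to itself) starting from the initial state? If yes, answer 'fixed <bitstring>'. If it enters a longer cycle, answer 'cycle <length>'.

Answer: fixed 111

Derivation:
Step 0: 110
Step 1: G0=G2=0 G1=G0=1 G2=G1|G2=1|0=1 -> 011
Step 2: G0=G2=1 G1=G0=0 G2=G1|G2=1|1=1 -> 101
Step 3: G0=G2=1 G1=G0=1 G2=G1|G2=0|1=1 -> 111
Step 4: G0=G2=1 G1=G0=1 G2=G1|G2=1|1=1 -> 111
Fixed point reached at step 3: 111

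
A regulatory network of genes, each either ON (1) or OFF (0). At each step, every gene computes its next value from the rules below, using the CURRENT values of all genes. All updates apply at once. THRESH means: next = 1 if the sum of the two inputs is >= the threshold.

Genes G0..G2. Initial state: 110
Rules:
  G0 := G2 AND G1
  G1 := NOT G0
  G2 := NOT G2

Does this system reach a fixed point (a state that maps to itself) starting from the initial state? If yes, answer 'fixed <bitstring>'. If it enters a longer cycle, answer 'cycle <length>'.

Answer: cycle 4

Derivation:
Step 0: 110
Step 1: G0=G2&G1=0&1=0 G1=NOT G0=NOT 1=0 G2=NOT G2=NOT 0=1 -> 001
Step 2: G0=G2&G1=1&0=0 G1=NOT G0=NOT 0=1 G2=NOT G2=NOT 1=0 -> 010
Step 3: G0=G2&G1=0&1=0 G1=NOT G0=NOT 0=1 G2=NOT G2=NOT 0=1 -> 011
Step 4: G0=G2&G1=1&1=1 G1=NOT G0=NOT 0=1 G2=NOT G2=NOT 1=0 -> 110
Cycle of length 4 starting at step 0 -> no fixed point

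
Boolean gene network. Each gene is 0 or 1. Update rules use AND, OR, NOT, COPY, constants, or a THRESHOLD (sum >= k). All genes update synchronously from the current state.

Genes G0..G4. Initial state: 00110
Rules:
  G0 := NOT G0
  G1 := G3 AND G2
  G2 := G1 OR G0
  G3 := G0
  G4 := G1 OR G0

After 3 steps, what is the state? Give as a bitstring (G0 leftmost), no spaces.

Step 1: G0=NOT G0=NOT 0=1 G1=G3&G2=1&1=1 G2=G1|G0=0|0=0 G3=G0=0 G4=G1|G0=0|0=0 -> 11000
Step 2: G0=NOT G0=NOT 1=0 G1=G3&G2=0&0=0 G2=G1|G0=1|1=1 G3=G0=1 G4=G1|G0=1|1=1 -> 00111
Step 3: G0=NOT G0=NOT 0=1 G1=G3&G2=1&1=1 G2=G1|G0=0|0=0 G3=G0=0 G4=G1|G0=0|0=0 -> 11000

11000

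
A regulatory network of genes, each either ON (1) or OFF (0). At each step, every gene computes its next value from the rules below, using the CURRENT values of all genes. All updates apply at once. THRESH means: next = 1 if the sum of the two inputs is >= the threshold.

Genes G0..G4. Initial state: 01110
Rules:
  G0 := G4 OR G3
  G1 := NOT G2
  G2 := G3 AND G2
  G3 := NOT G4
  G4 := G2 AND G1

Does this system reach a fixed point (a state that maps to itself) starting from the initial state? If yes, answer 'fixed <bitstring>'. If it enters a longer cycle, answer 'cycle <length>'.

Step 0: 01110
Step 1: G0=G4|G3=0|1=1 G1=NOT G2=NOT 1=0 G2=G3&G2=1&1=1 G3=NOT G4=NOT 0=1 G4=G2&G1=1&1=1 -> 10111
Step 2: G0=G4|G3=1|1=1 G1=NOT G2=NOT 1=0 G2=G3&G2=1&1=1 G3=NOT G4=NOT 1=0 G4=G2&G1=1&0=0 -> 10100
Step 3: G0=G4|G3=0|0=0 G1=NOT G2=NOT 1=0 G2=G3&G2=0&1=0 G3=NOT G4=NOT 0=1 G4=G2&G1=1&0=0 -> 00010
Step 4: G0=G4|G3=0|1=1 G1=NOT G2=NOT 0=1 G2=G3&G2=1&0=0 G3=NOT G4=NOT 0=1 G4=G2&G1=0&0=0 -> 11010
Step 5: G0=G4|G3=0|1=1 G1=NOT G2=NOT 0=1 G2=G3&G2=1&0=0 G3=NOT G4=NOT 0=1 G4=G2&G1=0&1=0 -> 11010
Fixed point reached at step 4: 11010

Answer: fixed 11010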